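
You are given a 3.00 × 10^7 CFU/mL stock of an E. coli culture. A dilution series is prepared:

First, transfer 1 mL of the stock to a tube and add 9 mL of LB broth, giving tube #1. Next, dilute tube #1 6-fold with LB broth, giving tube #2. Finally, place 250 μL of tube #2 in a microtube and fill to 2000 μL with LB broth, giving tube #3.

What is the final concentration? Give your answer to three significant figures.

Step 1: 1 mL + 9 mL = 10 mL total → factor 10/1 = 10
Step 2: 6-fold → factor 6
Step 3: 250 μL brought to 2000 μL → factor 2000/250 = 8
Overall dilution factor = 10 × 6 × 8 = 480
Final = 3.00 × 10^7 CFU/mL / 480 = 6.25 × 10^4 CFU/mL

6.25 × 10^4 CFU/mL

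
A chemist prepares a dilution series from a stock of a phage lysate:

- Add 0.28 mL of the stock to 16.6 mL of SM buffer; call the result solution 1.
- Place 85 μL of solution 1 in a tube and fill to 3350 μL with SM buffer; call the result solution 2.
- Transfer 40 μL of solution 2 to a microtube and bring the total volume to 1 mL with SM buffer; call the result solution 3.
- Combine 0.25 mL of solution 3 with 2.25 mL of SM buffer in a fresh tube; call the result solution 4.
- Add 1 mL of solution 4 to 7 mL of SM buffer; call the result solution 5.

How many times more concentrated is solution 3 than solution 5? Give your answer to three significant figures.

Step 1: 0.28 mL + 16.6 mL = 16.88 mL total → factor 16.88/0.28 = 60.286
Step 2: 85 μL brought to 3350 μL → factor 3350/85 = 39.412
Step 3: 40 μL brought to 1 mL → factor 1000/40 = 25
Step 4: 0.25 mL + 2.25 mL = 2.5 mL total → factor 2.5/0.25 = 10
Step 5: 1 mL + 7 mL = 8 mL total → factor 8/1 = 8
Dilution factor to solution 3 = 59399; to solution 5 = 4.7519 × 10^6
[solution 3]/[solution 5] = (factor to solution 5)/(factor to solution 3) = 4.7519 × 10^6/59399 = 80.0

80.0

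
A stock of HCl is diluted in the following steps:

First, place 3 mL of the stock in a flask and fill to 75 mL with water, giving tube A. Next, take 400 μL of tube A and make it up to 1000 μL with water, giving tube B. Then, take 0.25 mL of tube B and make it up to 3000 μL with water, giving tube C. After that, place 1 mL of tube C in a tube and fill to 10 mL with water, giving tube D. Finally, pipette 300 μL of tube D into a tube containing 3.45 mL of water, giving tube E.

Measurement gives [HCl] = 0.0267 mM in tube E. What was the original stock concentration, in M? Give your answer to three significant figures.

Step 1: 3 mL brought to 75 mL → factor 75/3 = 25
Step 2: 400 μL brought to 1000 μL → factor 1000/400 = 2.5
Step 3: 0.25 mL brought to 3000 μL → factor 3/0.25 = 12
Step 4: 1 mL brought to 10 mL → factor 10/1 = 10
Step 5: 300 μL + 3.45 mL = 3750 μL total → factor 3750/300 = 12.5
Overall dilution factor = 25 × 2.5 × 12 × 10 × 12.5 = 93750
Stock = 0.0267 mM × 93750 = 2503 mM = 2.50 M

2.50 M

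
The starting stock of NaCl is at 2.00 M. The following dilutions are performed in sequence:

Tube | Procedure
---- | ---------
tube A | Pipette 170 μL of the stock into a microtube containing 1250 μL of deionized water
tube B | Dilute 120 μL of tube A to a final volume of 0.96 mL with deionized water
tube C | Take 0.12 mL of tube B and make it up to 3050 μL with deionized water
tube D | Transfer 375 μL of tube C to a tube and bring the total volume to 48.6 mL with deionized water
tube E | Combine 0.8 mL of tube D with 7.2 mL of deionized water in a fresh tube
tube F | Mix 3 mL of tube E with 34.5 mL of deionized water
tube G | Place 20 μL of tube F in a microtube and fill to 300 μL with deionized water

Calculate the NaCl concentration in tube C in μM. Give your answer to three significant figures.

Step 1: 170 μL + 1250 μL = 1420 μL total → factor 1420/170 = 8.3529
Step 2: 120 μL brought to 0.96 mL → factor 960/120 = 8
Step 3: 0.12 mL brought to 3050 μL → factor 3.05/0.12 = 25.417
Dilution factor through tube C = 8.3529 × 8 × 25.417 = 1698.4
[tube C] = 2.00 M / 1698.4 = 0.001178 M = 1.18 × 10^3 μM

1.18 × 10^3 μM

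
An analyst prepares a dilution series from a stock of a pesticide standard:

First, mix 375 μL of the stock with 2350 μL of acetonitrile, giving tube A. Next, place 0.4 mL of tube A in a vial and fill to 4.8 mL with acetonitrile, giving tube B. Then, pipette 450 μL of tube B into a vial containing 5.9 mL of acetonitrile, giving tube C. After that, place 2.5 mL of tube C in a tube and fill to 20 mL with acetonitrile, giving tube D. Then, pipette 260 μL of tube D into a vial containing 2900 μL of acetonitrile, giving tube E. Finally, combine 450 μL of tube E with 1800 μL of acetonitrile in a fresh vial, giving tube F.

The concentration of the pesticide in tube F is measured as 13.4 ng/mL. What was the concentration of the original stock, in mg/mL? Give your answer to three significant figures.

8.02 mg/mL

Step 1: 375 μL + 2350 μL = 2725 μL total → factor 2725/375 = 7.2667
Step 2: 0.4 mL brought to 4.8 mL → factor 4.8/0.4 = 12
Step 3: 450 μL + 5.9 mL = 6350 μL total → factor 6350/450 = 14.111
Step 4: 2.5 mL brought to 20 mL → factor 20/2.5 = 8
Step 5: 260 μL + 2900 μL = 3160 μL total → factor 3160/260 = 12.154
Step 6: 450 μL + 1800 μL = 2250 μL total → factor 2250/450 = 5
Overall dilution factor = 7.2667 × 12 × 14.111 × 8 × 12.154 × 5 = 5.9821 × 10^5
Stock = 13.4 ng/mL × 5.9821 × 10^5 = 8.016 × 10^6 ng/mL = 8.02 mg/mL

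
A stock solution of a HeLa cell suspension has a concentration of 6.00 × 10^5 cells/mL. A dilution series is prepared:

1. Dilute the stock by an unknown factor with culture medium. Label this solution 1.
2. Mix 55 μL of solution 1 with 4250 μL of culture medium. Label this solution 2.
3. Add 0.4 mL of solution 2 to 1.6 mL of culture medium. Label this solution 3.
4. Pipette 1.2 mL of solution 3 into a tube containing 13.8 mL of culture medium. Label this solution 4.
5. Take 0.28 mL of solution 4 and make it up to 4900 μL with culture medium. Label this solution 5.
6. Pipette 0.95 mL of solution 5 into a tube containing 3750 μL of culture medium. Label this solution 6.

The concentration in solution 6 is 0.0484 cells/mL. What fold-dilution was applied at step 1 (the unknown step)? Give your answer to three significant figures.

29.3-fold

Step 1: unknown factor x
Step 2: 55 μL + 4250 μL = 4305 μL total → factor 4305/55 = 78.273
Step 3: 0.4 mL + 1.6 mL = 2 mL total → factor 2/0.4 = 5
Step 4: 1.2 mL + 13.8 mL = 15 mL total → factor 15/1.2 = 12.5
Step 5: 0.28 mL brought to 4900 μL → factor 4.9/0.28 = 17.5
Step 6: 0.95 mL + 3750 μL = 4.7 mL total → factor 4.7/0.95 = 4.9474
Product of known-step factors = 4.2355 × 10^5
Overall factor = 6.00 × 10^5 cells/mL / (0.0484 cells/mL) = 1.2397 × 10^7
x = 1.2397 × 10^7 / 4.2355 × 10^5 = 29.3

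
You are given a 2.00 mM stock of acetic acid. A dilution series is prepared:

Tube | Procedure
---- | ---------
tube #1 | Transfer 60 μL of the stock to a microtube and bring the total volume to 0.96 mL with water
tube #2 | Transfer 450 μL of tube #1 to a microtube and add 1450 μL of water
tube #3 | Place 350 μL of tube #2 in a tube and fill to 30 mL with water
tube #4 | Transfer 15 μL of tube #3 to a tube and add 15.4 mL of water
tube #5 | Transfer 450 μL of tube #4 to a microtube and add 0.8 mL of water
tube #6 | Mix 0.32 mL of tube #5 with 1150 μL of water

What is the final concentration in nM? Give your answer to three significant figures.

0.0263 nM

Step 1: 60 μL brought to 0.96 mL → factor 960/60 = 16
Step 2: 450 μL + 1450 μL = 1900 μL total → factor 1900/450 = 4.2222
Step 3: 350 μL brought to 30 mL → factor 30000/350 = 85.714
Step 4: 15 μL + 15.4 mL = 15415 μL total → factor 15415/15 = 1027.7
Step 5: 450 μL + 0.8 mL = 1250 μL total → factor 1250/450 = 2.7778
Step 6: 0.32 mL + 1150 μL = 1.47 mL total → factor 1.47/0.32 = 4.5938
Overall dilution factor = 16 × 4.2222 × 85.714 × 1027.7 × 2.7778 × 4.5938 = 7.5933 × 10^7
Final = 2.00 mM / 7.5933 × 10^7 = 2.634 × 10^-8 mM = 0.0263 nM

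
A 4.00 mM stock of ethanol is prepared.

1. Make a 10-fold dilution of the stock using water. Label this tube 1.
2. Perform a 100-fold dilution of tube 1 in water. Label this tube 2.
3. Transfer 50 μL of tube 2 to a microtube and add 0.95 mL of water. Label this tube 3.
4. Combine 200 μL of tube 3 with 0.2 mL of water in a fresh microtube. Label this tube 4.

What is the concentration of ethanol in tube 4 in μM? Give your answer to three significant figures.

0.100 μM

Step 1: 10-fold → factor 10
Step 2: 100-fold → factor 100
Step 3: 50 μL + 0.95 mL = 1000 μL total → factor 1000/50 = 20
Step 4: 200 μL + 0.2 mL = 400 μL total → factor 400/200 = 2
Overall dilution factor = 10 × 100 × 20 × 2 = 40000
Final = 4.00 mM / 40000 = 0.0001000 mM = 0.100 μM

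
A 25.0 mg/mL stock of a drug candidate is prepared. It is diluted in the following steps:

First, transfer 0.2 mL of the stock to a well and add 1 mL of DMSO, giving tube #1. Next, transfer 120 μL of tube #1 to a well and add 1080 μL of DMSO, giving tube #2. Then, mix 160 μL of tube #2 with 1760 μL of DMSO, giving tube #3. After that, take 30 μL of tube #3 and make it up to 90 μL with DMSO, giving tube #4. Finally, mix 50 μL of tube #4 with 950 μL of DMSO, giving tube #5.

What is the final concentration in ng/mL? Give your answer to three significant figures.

Step 1: 0.2 mL + 1 mL = 1.2 mL total → factor 1.2/0.2 = 6
Step 2: 120 μL + 1080 μL = 1200 μL total → factor 1200/120 = 10
Step 3: 160 μL + 1760 μL = 1920 μL total → factor 1920/160 = 12
Step 4: 30 μL brought to 90 μL → factor 90/30 = 3
Step 5: 50 μL + 950 μL = 1000 μL total → factor 1000/50 = 20
Overall dilution factor = 6 × 10 × 12 × 3 × 20 = 43200
Final = 25.0 mg/mL / 43200 = 0.0005787 mg/mL = 579 ng/mL

579 ng/mL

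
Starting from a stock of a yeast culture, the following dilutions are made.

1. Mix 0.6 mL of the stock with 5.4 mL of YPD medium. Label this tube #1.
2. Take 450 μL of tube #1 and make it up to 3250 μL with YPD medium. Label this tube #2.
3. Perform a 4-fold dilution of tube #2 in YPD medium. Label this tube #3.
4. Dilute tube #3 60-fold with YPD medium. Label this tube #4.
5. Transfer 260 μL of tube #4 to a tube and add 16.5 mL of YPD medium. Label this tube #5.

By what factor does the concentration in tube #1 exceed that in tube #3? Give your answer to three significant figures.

28.9

Step 1: 0.6 mL + 5.4 mL = 6 mL total → factor 6/0.6 = 10
Step 2: 450 μL brought to 3250 μL → factor 3250/450 = 7.2222
Step 3: 4-fold → factor 4
Dilution factor to tube #1 = 10; to tube #3 = 288.89
[tube #1]/[tube #3] = (factor to tube #3)/(factor to tube #1) = 288.89/10 = 28.9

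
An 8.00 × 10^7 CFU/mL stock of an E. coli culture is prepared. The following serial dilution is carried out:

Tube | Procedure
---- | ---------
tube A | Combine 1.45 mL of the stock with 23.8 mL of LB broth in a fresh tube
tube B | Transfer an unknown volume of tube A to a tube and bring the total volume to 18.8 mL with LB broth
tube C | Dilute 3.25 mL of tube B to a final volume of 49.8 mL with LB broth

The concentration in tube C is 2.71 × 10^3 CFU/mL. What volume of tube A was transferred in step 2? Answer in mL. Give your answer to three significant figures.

Step 1: 1.45 mL + 23.8 mL = 25.25 mL total → factor 25.25/1.45 = 17.414
Step 2: v brought to 18.8 mL → factor = 18.8 mL/v
Step 3: 3.25 mL brought to 49.8 mL → factor 49.8/3.25 = 15.323
Product of known-step factors = 266.83
Overall factor = 8.00 × 10^7 CFU/mL / (2.71 × 10^3 CFU/mL) = 29520
Step-2 factor = 29520 / 266.83 = 110.63
v = 18.8 mL / 110.63 = 0.170 mL

0.170 mL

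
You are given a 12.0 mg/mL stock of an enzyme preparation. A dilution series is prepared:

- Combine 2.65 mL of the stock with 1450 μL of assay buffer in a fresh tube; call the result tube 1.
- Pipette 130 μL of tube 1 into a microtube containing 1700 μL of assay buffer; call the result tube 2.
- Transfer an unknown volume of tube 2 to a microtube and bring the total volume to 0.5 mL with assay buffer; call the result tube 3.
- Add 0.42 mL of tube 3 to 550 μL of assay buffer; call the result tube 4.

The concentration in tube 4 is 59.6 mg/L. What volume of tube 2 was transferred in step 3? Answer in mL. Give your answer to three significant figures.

Step 1: 2.65 mL + 1450 μL = 4.1 mL total → factor 4.1/2.65 = 1.5472
Step 2: 130 μL + 1700 μL = 1830 μL total → factor 1830/130 = 14.077
Step 3: v brought to 0.5 mL → factor = 0.5 mL/v
Step 4: 0.42 mL + 550 μL = 0.97 mL total → factor 0.97/0.42 = 2.3095
Product of known-step factors = 50.3
Overall factor = 12.0 mg/mL / (59.6 mg/L) = 201.34
Step-3 factor = 201.34 / 50.3 = 4.0028
v = 0.5 mL / 4.0028 = 0.125 mL

0.125 mL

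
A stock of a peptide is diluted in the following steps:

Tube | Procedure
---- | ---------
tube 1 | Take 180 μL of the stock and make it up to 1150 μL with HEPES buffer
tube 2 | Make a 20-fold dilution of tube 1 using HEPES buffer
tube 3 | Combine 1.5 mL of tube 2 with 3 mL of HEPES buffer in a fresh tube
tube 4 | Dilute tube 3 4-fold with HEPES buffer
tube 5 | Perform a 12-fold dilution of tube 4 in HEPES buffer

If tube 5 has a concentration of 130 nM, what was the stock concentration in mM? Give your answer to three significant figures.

2.39 mM

Step 1: 180 μL brought to 1150 μL → factor 1150/180 = 6.3889
Step 2: 20-fold → factor 20
Step 3: 1.5 mL + 3 mL = 4.5 mL total → factor 4.5/1.5 = 3
Step 4: 4-fold → factor 4
Step 5: 12-fold → factor 12
Overall dilution factor = 6.3889 × 20 × 3 × 4 × 12 = 18400
Stock = 130 nM × 18400 = 2.392 × 10^6 nM = 2.39 mM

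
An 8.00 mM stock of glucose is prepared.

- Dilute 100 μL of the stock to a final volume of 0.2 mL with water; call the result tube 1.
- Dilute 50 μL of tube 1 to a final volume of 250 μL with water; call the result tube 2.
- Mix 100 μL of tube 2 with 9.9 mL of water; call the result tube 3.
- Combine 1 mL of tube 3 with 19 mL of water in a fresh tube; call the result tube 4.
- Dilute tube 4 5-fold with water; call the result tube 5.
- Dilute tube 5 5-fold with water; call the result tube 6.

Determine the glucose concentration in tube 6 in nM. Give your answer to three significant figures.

16.0 nM

Step 1: 100 μL brought to 0.2 mL → factor 200/100 = 2
Step 2: 50 μL brought to 250 μL → factor 250/50 = 5
Step 3: 100 μL + 9.9 mL = 10000 μL total → factor 10000/100 = 100
Step 4: 1 mL + 19 mL = 20 mL total → factor 20/1 = 20
Step 5: 5-fold → factor 5
Step 6: 5-fold → factor 5
Overall dilution factor = 2 × 5 × 100 × 20 × 5 × 5 = 5 × 10^5
Final = 8.00 mM / 5 × 10^5 = 1.600 × 10^-5 mM = 16.0 nM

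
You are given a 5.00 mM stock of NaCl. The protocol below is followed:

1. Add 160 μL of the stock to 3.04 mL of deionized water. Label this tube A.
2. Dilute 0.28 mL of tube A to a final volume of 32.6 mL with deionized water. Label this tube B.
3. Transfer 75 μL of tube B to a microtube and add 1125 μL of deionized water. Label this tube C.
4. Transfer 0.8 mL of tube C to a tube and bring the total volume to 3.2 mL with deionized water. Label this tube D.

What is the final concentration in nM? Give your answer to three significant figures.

33.6 nM

Step 1: 160 μL + 3.04 mL = 3200 μL total → factor 3200/160 = 20
Step 2: 0.28 mL brought to 32.6 mL → factor 32.6/0.28 = 116.43
Step 3: 75 μL + 1125 μL = 1200 μL total → factor 1200/75 = 16
Step 4: 0.8 mL brought to 3.2 mL → factor 3.2/0.8 = 4
Overall dilution factor = 20 × 116.43 × 16 × 4 = 1.4903 × 10^5
Final = 5.00 mM / 1.4903 × 10^5 = 3.355 × 10^-5 mM = 33.6 nM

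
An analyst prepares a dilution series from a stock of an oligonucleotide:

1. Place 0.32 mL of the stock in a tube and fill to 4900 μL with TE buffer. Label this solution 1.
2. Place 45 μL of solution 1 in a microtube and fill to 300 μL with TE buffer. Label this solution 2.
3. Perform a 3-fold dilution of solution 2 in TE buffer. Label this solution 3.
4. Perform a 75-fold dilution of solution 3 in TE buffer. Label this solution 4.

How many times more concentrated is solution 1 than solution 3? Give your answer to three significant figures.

20.0

Step 1: 0.32 mL brought to 4900 μL → factor 4.9/0.32 = 15.312
Step 2: 45 μL brought to 300 μL → factor 300/45 = 6.6667
Step 3: 3-fold → factor 3
Dilution factor to solution 1 = 15.312; to solution 3 = 306.25
[solution 1]/[solution 3] = (factor to solution 3)/(factor to solution 1) = 306.25/15.312 = 20.0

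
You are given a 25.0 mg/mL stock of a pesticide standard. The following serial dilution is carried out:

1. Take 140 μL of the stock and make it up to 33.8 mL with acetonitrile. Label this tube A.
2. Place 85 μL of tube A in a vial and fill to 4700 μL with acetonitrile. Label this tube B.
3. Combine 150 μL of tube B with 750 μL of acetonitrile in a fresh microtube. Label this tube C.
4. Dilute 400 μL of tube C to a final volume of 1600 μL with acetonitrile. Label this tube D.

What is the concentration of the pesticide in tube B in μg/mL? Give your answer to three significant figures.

1.87 μg/mL

Step 1: 140 μL brought to 33.8 mL → factor 33800/140 = 241.43
Step 2: 85 μL brought to 4700 μL → factor 4700/85 = 55.294
Dilution factor through tube B = 241.43 × 55.294 = 13350
[tube B] = 25.0 mg/mL / 13350 = 0.001873 mg/mL = 1.87 μg/mL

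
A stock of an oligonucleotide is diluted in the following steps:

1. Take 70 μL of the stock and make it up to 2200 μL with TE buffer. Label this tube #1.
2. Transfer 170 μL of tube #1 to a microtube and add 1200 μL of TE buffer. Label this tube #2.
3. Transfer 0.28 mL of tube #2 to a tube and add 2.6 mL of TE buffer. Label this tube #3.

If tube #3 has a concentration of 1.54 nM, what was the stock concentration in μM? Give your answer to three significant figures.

Step 1: 70 μL brought to 2200 μL → factor 2200/70 = 31.429
Step 2: 170 μL + 1200 μL = 1370 μL total → factor 1370/170 = 8.0588
Step 3: 0.28 mL + 2.6 mL = 2.88 mL total → factor 2.88/0.28 = 10.286
Overall dilution factor = 31.429 × 8.0588 × 10.286 = 2605.1
Stock = 1.54 nM × 2605.1 = 4012 nM = 4.01 μM

4.01 μM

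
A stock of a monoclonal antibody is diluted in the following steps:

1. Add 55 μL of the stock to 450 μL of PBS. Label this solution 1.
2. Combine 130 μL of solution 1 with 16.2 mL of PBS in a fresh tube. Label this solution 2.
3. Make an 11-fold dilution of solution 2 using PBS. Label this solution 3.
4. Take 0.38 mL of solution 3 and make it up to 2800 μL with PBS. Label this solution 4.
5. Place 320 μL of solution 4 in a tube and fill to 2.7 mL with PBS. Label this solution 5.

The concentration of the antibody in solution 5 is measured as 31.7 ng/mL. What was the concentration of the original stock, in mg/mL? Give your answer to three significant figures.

Step 1: 55 μL + 450 μL = 505 μL total → factor 505/55 = 9.1818
Step 2: 130 μL + 16.2 mL = 16330 μL total → factor 16330/130 = 125.62
Step 3: 11-fold → factor 11
Step 4: 0.38 mL brought to 2800 μL → factor 2.8/0.38 = 7.3684
Step 5: 320 μL brought to 2.7 mL → factor 2700/320 = 8.4375
Overall dilution factor = 9.1818 × 125.62 × 11 × 7.3684 × 8.4375 = 7.8877 × 10^5
Stock = 31.7 ng/mL × 7.8877 × 10^5 = 2.500 × 10^7 ng/mL = 25.0 mg/mL

25.0 mg/mL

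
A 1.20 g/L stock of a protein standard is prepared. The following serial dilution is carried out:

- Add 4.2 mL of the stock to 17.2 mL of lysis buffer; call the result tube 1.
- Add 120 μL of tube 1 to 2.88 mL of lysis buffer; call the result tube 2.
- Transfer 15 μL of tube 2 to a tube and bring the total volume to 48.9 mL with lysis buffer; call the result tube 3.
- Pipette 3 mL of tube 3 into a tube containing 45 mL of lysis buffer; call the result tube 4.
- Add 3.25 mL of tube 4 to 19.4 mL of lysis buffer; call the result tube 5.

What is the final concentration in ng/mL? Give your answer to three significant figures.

0.0259 ng/mL

Step 1: 4.2 mL + 17.2 mL = 21.4 mL total → factor 21.4/4.2 = 5.0952
Step 2: 120 μL + 2.88 mL = 3000 μL total → factor 3000/120 = 25
Step 3: 15 μL brought to 48.9 mL → factor 48900/15 = 3260
Step 4: 3 mL + 45 mL = 48 mL total → factor 48/3 = 16
Step 5: 3.25 mL + 19.4 mL = 22.65 mL total → factor 22.65/3.25 = 6.9692
Overall dilution factor = 5.0952 × 25 × 3260 × 16 × 6.9692 = 4.6305 × 10^7
Final = 1.20 g/L / 4.6305 × 10^7 = 2.592 × 10^-8 g/L = 0.0259 ng/mL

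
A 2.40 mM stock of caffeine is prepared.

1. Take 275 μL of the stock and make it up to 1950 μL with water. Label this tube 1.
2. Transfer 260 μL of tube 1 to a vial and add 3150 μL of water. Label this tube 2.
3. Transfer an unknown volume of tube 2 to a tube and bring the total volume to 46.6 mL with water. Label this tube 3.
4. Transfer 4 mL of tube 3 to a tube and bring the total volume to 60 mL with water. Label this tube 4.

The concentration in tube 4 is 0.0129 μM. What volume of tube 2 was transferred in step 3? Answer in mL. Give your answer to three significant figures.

Step 1: 275 μL brought to 1950 μL → factor 1950/275 = 7.0909
Step 2: 260 μL + 3150 μL = 3410 μL total → factor 3410/260 = 13.115
Step 3: v brought to 46.6 mL → factor = 46.6 mL/v
Step 4: 4 mL brought to 60 mL → factor 60/4 = 15
Product of known-step factors = 1395
Overall factor = 2.40 mM / (0.0129 μM) = 1.8605 × 10^5
Step-3 factor = 1.8605 × 10^5 / 1395 = 133.37
v = 46.6 mL / 133.37 = 0.349 mL

0.349 mL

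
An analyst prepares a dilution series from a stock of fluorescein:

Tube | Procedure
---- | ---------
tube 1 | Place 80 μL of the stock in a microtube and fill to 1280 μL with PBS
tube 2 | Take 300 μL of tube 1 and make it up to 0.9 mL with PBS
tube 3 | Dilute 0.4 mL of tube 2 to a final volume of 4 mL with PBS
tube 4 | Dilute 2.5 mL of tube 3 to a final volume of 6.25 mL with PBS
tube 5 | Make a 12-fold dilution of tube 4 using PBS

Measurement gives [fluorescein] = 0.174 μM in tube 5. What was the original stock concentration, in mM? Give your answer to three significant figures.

2.51 mM

Step 1: 80 μL brought to 1280 μL → factor 1280/80 = 16
Step 2: 300 μL brought to 0.9 mL → factor 900/300 = 3
Step 3: 0.4 mL brought to 4 mL → factor 4/0.4 = 10
Step 4: 2.5 mL brought to 6.25 mL → factor 6.25/2.5 = 2.5
Step 5: 12-fold → factor 12
Overall dilution factor = 16 × 3 × 10 × 2.5 × 12 = 14400
Stock = 0.174 μM × 14400 = 2506 μM = 2.51 mM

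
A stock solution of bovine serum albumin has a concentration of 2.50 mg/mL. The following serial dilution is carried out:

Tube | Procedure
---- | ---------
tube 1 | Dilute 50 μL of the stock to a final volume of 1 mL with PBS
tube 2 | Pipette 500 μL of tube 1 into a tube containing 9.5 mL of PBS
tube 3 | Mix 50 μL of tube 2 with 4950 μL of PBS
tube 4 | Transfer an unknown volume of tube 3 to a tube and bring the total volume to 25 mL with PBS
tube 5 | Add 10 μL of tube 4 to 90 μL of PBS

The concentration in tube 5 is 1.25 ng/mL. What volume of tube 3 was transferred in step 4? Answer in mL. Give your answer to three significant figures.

5.00 mL

Step 1: 50 μL brought to 1 mL → factor 1000/50 = 20
Step 2: 500 μL + 9.5 mL = 10000 μL total → factor 10000/500 = 20
Step 3: 50 μL + 4950 μL = 5000 μL total → factor 5000/50 = 100
Step 4: v brought to 25 mL → factor = 25 mL/v
Step 5: 10 μL + 90 μL = 100 μL total → factor 100/10 = 10
Product of known-step factors = 4 × 10^5
Overall factor = 2.50 mg/mL / (1.25 ng/mL) = 2 × 10^6
Step-4 factor = 2 × 10^6 / 4 × 10^5 = 5
v = 25 mL / 5 = 5.00 mL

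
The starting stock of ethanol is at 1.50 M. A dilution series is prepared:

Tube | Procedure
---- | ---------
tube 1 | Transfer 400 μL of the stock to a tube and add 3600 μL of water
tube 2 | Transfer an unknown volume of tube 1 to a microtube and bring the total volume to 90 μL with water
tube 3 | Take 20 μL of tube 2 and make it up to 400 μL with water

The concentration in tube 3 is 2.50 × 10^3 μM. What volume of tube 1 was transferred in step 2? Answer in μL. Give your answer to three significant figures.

Step 1: 400 μL + 3600 μL = 4000 μL total → factor 4000/400 = 10
Step 2: v brought to 90 μL → factor = 90 μL/v
Step 3: 20 μL brought to 400 μL → factor 400/20 = 20
Product of known-step factors = 200
Overall factor = 1.50 M / (2.50 × 10^3 μM) = 600
Step-2 factor = 600 / 200 = 3
v = 90 μL / 3 = 30.0 μL

30.0 μL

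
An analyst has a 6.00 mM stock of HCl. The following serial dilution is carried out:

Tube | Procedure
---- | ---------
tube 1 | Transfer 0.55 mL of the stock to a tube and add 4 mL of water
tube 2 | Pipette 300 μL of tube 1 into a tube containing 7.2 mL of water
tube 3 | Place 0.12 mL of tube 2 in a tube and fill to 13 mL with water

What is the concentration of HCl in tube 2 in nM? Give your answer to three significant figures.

Step 1: 0.55 mL + 4 mL = 4.55 mL total → factor 4.55/0.55 = 8.2727
Step 2: 300 μL + 7.2 mL = 7500 μL total → factor 7500/300 = 25
Dilution factor through tube 2 = 8.2727 × 25 = 206.82
[tube 2] = 6.00 mM / 206.82 = 0.02901 mM = 2.90 × 10^4 nM

2.90 × 10^4 nM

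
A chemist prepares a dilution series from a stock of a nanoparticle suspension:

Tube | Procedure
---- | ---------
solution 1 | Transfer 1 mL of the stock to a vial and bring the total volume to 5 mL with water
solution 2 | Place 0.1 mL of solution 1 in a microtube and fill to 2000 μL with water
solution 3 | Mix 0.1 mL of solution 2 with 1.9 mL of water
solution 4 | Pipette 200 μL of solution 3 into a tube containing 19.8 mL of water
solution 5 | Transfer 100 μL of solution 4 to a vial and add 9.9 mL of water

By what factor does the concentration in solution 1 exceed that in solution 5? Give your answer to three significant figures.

Step 1: 1 mL brought to 5 mL → factor 5/1 = 5
Step 2: 0.1 mL brought to 2000 μL → factor 2/0.1 = 20
Step 3: 0.1 mL + 1.9 mL = 2 mL total → factor 2/0.1 = 20
Step 4: 200 μL + 19.8 mL = 20000 μL total → factor 20000/200 = 100
Step 5: 100 μL + 9.9 mL = 10000 μL total → factor 10000/100 = 100
Dilution factor to solution 1 = 5; to solution 5 = 2 × 10^7
[solution 1]/[solution 5] = (factor to solution 5)/(factor to solution 1) = 2 × 10^7/5 = 4.00 × 10^6

4.00 × 10^6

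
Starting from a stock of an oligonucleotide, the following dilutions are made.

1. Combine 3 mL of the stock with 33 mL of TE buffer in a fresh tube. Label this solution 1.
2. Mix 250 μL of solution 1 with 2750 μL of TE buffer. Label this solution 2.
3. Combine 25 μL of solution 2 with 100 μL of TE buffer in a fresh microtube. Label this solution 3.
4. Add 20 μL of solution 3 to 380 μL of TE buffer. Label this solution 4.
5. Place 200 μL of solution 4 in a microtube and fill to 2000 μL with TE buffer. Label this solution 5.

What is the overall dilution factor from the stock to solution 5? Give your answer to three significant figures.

1.44 × 10^5

Step 1: 3 mL + 33 mL = 36 mL total → factor 36/3 = 12
Step 2: 250 μL + 2750 μL = 3000 μL total → factor 3000/250 = 12
Step 3: 25 μL + 100 μL = 125 μL total → factor 125/25 = 5
Step 4: 20 μL + 380 μL = 400 μL total → factor 400/20 = 20
Step 5: 200 μL brought to 2000 μL → factor 2000/200 = 10
Overall dilution factor = 12 × 12 × 5 × 20 × 10 = 1.44 × 10^5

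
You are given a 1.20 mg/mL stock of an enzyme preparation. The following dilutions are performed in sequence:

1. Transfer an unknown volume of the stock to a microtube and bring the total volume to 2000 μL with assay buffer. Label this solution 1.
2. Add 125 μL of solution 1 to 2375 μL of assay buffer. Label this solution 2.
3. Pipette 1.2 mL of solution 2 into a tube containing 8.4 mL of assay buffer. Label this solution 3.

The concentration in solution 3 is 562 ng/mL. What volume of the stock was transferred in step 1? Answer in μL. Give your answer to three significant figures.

150 μL

Step 1: v brought to 2000 μL → factor = 2000 μL/v
Step 2: 125 μL + 2375 μL = 2500 μL total → factor 2500/125 = 20
Step 3: 1.2 mL + 8.4 mL = 9.6 mL total → factor 9.6/1.2 = 8
Product of known-step factors = 160
Overall factor = 1.20 mg/mL / (562 ng/mL) = 2135.2
Step-1 factor = 2135.2 / 160 = 13.345
v = 2000 μL / 13.345 = 150 μL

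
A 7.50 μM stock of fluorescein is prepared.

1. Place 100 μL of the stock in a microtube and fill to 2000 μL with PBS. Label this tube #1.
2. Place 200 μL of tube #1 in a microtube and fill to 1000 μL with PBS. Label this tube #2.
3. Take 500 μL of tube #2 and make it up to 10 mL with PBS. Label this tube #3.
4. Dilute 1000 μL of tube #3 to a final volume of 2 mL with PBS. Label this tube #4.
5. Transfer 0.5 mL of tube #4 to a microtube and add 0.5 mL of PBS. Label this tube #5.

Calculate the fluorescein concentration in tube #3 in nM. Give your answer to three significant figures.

Step 1: 100 μL brought to 2000 μL → factor 2000/100 = 20
Step 2: 200 μL brought to 1000 μL → factor 1000/200 = 5
Step 3: 500 μL brought to 10 mL → factor 10000/500 = 20
Dilution factor through tube #3 = 20 × 5 × 20 = 2000
[tube #3] = 7.50 μM / 2000 = 0.003750 μM = 3.75 nM

3.75 nM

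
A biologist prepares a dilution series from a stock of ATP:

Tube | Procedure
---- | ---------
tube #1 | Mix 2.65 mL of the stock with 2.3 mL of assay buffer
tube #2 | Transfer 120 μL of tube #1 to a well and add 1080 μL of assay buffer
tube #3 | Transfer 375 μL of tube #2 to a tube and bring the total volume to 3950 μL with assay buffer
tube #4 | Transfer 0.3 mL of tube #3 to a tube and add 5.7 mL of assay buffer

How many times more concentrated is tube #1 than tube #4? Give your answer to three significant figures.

Step 1: 2.65 mL + 2.3 mL = 4.95 mL total → factor 4.95/2.65 = 1.8679
Step 2: 120 μL + 1080 μL = 1200 μL total → factor 1200/120 = 10
Step 3: 375 μL brought to 3950 μL → factor 3950/375 = 10.533
Step 4: 0.3 mL + 5.7 mL = 6 mL total → factor 6/0.3 = 20
Dilution factor to tube #1 = 1.8679; to tube #4 = 3935.1
[tube #1]/[tube #4] = (factor to tube #4)/(factor to tube #1) = 3935.1/1.8679 = 2.11 × 10^3

2.11 × 10^3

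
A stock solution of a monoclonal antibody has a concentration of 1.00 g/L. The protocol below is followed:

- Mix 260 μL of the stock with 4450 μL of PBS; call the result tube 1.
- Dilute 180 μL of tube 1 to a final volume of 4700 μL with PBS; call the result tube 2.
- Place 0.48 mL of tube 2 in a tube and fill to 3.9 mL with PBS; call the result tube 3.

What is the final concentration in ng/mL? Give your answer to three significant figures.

Step 1: 260 μL + 4450 μL = 4710 μL total → factor 4710/260 = 18.115
Step 2: 180 μL brought to 4700 μL → factor 4700/180 = 26.111
Step 3: 0.48 mL brought to 3.9 mL → factor 3.9/0.48 = 8.125
Overall dilution factor = 18.115 × 26.111 × 8.125 = 3843.2
Final = 1.00 g/L / 3843.2 = 0.0002602 g/L = 260 ng/mL

260 ng/mL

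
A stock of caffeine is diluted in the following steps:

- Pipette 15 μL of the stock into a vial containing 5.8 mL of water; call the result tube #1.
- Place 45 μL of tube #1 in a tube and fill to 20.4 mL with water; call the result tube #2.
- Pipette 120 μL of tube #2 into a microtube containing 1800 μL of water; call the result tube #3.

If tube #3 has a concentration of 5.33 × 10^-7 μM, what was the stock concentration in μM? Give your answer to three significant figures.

Step 1: 15 μL + 5.8 mL = 5815 μL total → factor 5815/15 = 387.67
Step 2: 45 μL brought to 20.4 mL → factor 20400/45 = 453.33
Step 3: 120 μL + 1800 μL = 1920 μL total → factor 1920/120 = 16
Overall dilution factor = 387.67 × 453.33 × 16 = 2.8119 × 10^6
Stock = 5.33 × 10^-7 μM × 2.8119 × 10^6 = 1.50 μM

1.50 μM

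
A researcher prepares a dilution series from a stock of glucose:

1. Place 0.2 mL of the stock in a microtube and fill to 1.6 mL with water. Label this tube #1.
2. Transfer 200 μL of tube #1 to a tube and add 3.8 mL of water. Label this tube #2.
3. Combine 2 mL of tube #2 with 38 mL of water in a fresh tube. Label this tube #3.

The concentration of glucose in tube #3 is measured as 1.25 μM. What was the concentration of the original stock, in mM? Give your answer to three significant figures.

4.00 mM

Step 1: 0.2 mL brought to 1.6 mL → factor 1.6/0.2 = 8
Step 2: 200 μL + 3.8 mL = 4000 μL total → factor 4000/200 = 20
Step 3: 2 mL + 38 mL = 40 mL total → factor 40/2 = 20
Overall dilution factor = 8 × 20 × 20 = 3200
Stock = 1.25 μM × 3200 = 4000 μM = 4.00 mM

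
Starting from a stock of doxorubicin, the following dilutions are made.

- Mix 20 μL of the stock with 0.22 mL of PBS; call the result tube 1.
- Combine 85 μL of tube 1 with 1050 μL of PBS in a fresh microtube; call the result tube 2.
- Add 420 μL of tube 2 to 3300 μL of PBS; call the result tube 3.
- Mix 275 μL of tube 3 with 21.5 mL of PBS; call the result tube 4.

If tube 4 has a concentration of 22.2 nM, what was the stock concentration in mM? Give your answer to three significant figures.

2.49 mM

Step 1: 20 μL + 0.22 mL = 240 μL total → factor 240/20 = 12
Step 2: 85 μL + 1050 μL = 1135 μL total → factor 1135/85 = 13.353
Step 3: 420 μL + 3300 μL = 3720 μL total → factor 3720/420 = 8.8571
Step 4: 275 μL + 21.5 mL = 21775 μL total → factor 21775/275 = 79.182
Overall dilution factor = 12 × 13.353 × 8.8571 × 79.182 = 1.1238 × 10^5
Stock = 22.2 nM × 1.1238 × 10^5 = 2.495 × 10^6 nM = 2.49 mM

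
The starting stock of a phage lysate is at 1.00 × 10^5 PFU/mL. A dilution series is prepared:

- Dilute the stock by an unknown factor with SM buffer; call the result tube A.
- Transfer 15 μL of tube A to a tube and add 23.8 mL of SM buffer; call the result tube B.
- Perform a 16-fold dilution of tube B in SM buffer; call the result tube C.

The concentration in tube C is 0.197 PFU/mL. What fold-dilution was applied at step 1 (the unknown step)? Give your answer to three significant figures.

20.0-fold

Step 1: unknown factor x
Step 2: 15 μL + 23.8 mL = 23815 μL total → factor 23815/15 = 1587.7
Step 3: 16-fold → factor 16
Product of known-step factors = 25403
Overall factor = 1.00 × 10^5 PFU/mL / (0.197 PFU/mL) = 5.0761 × 10^5
x = 5.0761 × 10^5 / 25403 = 20.0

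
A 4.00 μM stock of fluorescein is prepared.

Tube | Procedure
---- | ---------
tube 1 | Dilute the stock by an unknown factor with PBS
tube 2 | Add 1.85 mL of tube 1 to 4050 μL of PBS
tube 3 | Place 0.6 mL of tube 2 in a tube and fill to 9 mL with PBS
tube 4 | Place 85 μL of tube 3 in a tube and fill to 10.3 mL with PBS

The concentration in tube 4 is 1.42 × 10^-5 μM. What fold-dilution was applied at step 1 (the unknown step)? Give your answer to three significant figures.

48.6-fold

Step 1: unknown factor x
Step 2: 1.85 mL + 4050 μL = 5.9 mL total → factor 5.9/1.85 = 3.1892
Step 3: 0.6 mL brought to 9 mL → factor 9/0.6 = 15
Step 4: 85 μL brought to 10.3 mL → factor 10300/85 = 121.18
Product of known-step factors = 5796.8
Overall factor = 4.00 μM / (1.42 × 10^-5 μM) = 2.8169 × 10^5
x = 2.8169 × 10^5 / 5796.8 = 48.6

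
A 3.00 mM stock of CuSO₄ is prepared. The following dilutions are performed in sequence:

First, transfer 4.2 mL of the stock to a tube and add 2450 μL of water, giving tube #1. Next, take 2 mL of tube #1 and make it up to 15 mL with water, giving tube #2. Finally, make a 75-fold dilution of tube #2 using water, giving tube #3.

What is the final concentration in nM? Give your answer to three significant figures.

Step 1: 4.2 mL + 2450 μL = 6.65 mL total → factor 6.65/4.2 = 1.5833
Step 2: 2 mL brought to 15 mL → factor 15/2 = 7.5
Step 3: 75-fold → factor 75
Overall dilution factor = 1.5833 × 7.5 × 75 = 890.62
Final = 3.00 mM / 890.62 = 0.003368 mM = 3.37 × 10^3 nM

3.37 × 10^3 nM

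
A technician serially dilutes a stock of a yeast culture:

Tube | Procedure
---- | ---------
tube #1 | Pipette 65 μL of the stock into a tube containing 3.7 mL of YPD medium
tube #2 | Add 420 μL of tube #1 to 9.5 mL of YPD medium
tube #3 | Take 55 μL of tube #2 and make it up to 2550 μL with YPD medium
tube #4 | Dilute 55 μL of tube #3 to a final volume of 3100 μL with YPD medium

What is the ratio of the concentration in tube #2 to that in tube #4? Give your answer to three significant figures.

2.61 × 10^3

Step 1: 65 μL + 3.7 mL = 3765 μL total → factor 3765/65 = 57.923
Step 2: 420 μL + 9.5 mL = 9920 μL total → factor 9920/420 = 23.619
Step 3: 55 μL brought to 2550 μL → factor 2550/55 = 46.364
Step 4: 55 μL brought to 3100 μL → factor 3100/55 = 56.364
Dilution factor to tube #2 = 1368.1; to tube #4 = 3.5751 × 10^6
[tube #2]/[tube #4] = (factor to tube #4)/(factor to tube #2) = 3.5751 × 10^6/1368.1 = 2.61 × 10^3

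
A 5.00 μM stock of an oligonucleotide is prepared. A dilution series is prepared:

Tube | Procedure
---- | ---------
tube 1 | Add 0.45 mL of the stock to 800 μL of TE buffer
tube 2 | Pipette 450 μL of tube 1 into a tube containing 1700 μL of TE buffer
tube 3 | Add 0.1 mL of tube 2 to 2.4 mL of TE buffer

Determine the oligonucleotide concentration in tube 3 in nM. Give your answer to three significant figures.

Step 1: 0.45 mL + 800 μL = 1.25 mL total → factor 1.25/0.45 = 2.7778
Step 2: 450 μL + 1700 μL = 2150 μL total → factor 2150/450 = 4.7778
Step 3: 0.1 mL + 2.4 mL = 2.5 mL total → factor 2.5/0.1 = 25
Overall dilution factor = 2.7778 × 4.7778 × 25 = 331.79
Final = 5.00 μM / 331.79 = 0.01507 μM = 15.1 nM

15.1 nM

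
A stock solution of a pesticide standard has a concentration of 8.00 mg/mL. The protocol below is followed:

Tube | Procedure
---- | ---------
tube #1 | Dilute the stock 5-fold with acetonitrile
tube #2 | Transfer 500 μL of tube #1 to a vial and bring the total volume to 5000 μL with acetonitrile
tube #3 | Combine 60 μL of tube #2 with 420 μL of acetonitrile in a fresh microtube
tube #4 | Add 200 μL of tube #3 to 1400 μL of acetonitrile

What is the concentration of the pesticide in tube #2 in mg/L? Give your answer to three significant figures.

Step 1: 5-fold → factor 5
Step 2: 500 μL brought to 5000 μL → factor 5000/500 = 10
Dilution factor through tube #2 = 5 × 10 = 50
[tube #2] = 8.00 mg/mL / 50 = 0.1600 mg/mL = 160 mg/L

160 mg/L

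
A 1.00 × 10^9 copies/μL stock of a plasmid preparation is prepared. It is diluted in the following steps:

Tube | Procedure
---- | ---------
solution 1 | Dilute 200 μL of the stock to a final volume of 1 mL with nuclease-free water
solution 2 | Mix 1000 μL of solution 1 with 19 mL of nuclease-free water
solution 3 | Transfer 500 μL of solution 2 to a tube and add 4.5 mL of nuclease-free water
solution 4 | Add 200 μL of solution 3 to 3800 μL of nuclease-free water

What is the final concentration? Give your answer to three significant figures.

Step 1: 200 μL brought to 1 mL → factor 1000/200 = 5
Step 2: 1000 μL + 19 mL = 20000 μL total → factor 20000/1000 = 20
Step 3: 500 μL + 4.5 mL = 5000 μL total → factor 5000/500 = 10
Step 4: 200 μL + 3800 μL = 4000 μL total → factor 4000/200 = 20
Overall dilution factor = 5 × 20 × 10 × 20 = 20000
Final = 1.00 × 10^9 copies/μL / 20000 = 5.00 × 10^4 copies/μL

5.00 × 10^4 copies/μL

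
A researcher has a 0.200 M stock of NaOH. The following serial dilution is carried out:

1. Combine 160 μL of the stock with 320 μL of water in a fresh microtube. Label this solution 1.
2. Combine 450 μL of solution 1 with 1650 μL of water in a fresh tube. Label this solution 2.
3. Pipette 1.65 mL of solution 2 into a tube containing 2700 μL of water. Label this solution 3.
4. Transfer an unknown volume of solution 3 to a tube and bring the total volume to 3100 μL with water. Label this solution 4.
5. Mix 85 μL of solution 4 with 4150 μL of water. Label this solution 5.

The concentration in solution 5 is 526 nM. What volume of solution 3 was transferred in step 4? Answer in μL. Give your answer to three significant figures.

15.0 μL

Step 1: 160 μL + 320 μL = 480 μL total → factor 480/160 = 3
Step 2: 450 μL + 1650 μL = 2100 μL total → factor 2100/450 = 4.6667
Step 3: 1.65 mL + 2700 μL = 4.35 mL total → factor 4.35/1.65 = 2.6364
Step 4: v brought to 3100 μL → factor = 3100 μL/v
Step 5: 85 μL + 4150 μL = 4235 μL total → factor 4235/85 = 49.824
Product of known-step factors = 1838.9
Overall factor = 0.200 M / (526 nM) = 3.8023 × 10^5
Step-4 factor = 3.8023 × 10^5 / 1838.9 = 206.76
v = 3100 μL / 206.76 = 15.0 μL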